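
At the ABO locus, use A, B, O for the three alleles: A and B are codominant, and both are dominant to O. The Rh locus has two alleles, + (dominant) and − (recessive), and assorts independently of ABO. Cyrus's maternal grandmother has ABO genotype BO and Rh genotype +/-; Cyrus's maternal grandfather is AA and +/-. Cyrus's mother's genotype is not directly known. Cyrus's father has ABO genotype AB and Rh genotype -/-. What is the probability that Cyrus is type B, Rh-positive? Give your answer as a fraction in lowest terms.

Cyrus's mother's ABO genotype from BO × AA: 1/2 AB, 1/2 AO.
Crossing each possibility with the father AB and summing P(type B): 1/2·1/4 + 1/2·1/4 = 1/4.
Similarly for Rh via the mother's Rh distribution: P(Rh+) = 1/2.
Independent loci: 1/4 × 1/2 = 1/8.

1/8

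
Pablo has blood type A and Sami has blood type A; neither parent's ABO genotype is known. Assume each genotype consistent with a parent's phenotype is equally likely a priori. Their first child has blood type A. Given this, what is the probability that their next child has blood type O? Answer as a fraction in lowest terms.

Possible genotypes: Pablo ∈ {I^A I^A, I^A i}; Sami ∈ {I^A I^A, I^A i}.
Weight each parental genotype pair by prior × P(type-A child):
  I^A I^A × I^A I^A: posterior weight 4/15; P(next child type O) = 0.
  I^A I^A × I^A i: posterior weight 4/15; P(next child type O) = 0.
  I^A i × I^A I^A: posterior weight 4/15; P(next child type O) = 0.
  I^A i × I^A i: posterior weight 1/5; P(next child type O) = 1/4.
Weighted sum = 1/20.

1/20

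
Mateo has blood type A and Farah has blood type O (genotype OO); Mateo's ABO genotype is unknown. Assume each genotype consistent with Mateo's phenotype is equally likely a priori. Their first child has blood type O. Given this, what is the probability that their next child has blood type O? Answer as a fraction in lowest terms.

1/2

Possible genotypes: Mateo ∈ {AA, AO}; Farah ∈ {OO}.
Weight each parental genotype pair by prior × P(type-O child):
  AO × OO: posterior weight 1; P(next child type O) = 1/2.
Weighted sum = 1/2.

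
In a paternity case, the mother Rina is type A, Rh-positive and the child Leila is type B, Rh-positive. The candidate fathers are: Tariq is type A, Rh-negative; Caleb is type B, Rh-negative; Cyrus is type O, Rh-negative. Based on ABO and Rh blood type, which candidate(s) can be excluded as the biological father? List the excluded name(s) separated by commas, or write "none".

A candidate is excluded only if no genotype consistent with his phenotype could produce a type B, Rh-positive child with a type A, Rh-positive mother.
Tariq (type A, Rh-): no genotype consistent with that phenotype can produce a type-B Rh+ child with a type-A mother.
Cyrus (type O, Rh-): no genotype consistent with that phenotype can produce a type-B Rh+ child with a type-A mother.

Tariq, Cyrus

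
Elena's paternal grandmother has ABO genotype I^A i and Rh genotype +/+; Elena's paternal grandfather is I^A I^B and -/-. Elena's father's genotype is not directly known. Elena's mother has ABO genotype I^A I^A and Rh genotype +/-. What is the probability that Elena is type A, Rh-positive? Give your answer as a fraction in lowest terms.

9/16

Elena's father's ABO genotype from I^A i × I^A I^B: 1/4 I^A I^A, 1/4 I^A I^B, 1/4 I^A i, 1/4 I^B i.
Crossing each possibility with the mother I^A I^A and summing P(type A): 1/4·1 + 1/4·1/2 + 1/4·1 + 1/4·1/2 = 3/4.
Similarly for Rh via the father's Rh distribution: P(Rh+) = 3/4.
Independent loci: 3/4 × 3/4 = 9/16.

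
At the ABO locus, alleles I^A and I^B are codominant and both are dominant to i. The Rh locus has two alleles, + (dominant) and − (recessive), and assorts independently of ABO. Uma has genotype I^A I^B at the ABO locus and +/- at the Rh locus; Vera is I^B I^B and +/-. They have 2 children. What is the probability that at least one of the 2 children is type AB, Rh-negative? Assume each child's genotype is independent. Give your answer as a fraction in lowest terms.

ABO cross I^A I^B × I^B I^B → 1/2 B, 1/2 AB.
Rh cross +/- × +/- → 3/4 Rh+, 1/4 Rh-; so P(type AB, Rh-negative) = 1/2 × 1/4 = 1/8 per child.
P(none) = (7/8)^2 = 49/64; P(at least one) = 1 − 49/64 = 15/64.

15/64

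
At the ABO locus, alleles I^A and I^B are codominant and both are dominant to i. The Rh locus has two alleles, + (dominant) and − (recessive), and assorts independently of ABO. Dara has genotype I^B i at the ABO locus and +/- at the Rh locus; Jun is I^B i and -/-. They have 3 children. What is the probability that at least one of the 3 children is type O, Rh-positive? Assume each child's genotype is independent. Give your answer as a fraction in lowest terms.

ABO cross I^B i × I^B i → 1/4 O, 3/4 B.
Rh cross +/- × -/- → 1/2 Rh+, 1/2 Rh-; so P(type O, Rh-positive) = 1/4 × 1/2 = 1/8 per child.
P(none) = (7/8)^3 = 343/512; P(at least one) = 1 − 343/512 = 169/512.

169/512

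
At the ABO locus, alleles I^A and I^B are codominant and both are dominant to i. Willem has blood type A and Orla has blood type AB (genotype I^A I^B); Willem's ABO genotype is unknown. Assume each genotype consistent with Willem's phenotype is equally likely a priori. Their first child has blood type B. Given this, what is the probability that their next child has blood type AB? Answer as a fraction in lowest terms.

1/4

Possible genotypes: Willem ∈ {I^A I^A, I^A i}; Orla ∈ {I^A I^B}.
Weight each parental genotype pair by prior × P(type-B child):
  I^A i × I^A I^B: posterior weight 1; P(next child type AB) = 1/4.
Weighted sum = 1/4.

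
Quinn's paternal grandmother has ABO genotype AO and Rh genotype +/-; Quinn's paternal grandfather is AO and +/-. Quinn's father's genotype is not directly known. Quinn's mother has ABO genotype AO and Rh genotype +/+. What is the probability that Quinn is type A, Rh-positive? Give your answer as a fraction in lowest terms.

Quinn's father's ABO genotype from AO × AO: 1/4 AA, 1/2 AO, 1/4 OO.
Crossing each possibility with the mother AO and summing P(type A): 1/4·1 + 1/2·3/4 + 1/4·1/2 = 3/4.
Similarly for Rh via the father's Rh distribution: P(Rh+) = 1.
Independent loci: 3/4 × 1 = 3/4.

3/4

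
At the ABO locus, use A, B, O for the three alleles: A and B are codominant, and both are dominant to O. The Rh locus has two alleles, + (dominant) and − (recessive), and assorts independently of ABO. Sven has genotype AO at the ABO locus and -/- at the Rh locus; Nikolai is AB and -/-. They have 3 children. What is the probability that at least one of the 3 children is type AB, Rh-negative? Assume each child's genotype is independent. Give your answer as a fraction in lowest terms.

37/64

ABO cross AO × AB → 1/2 A, 1/4 B, 1/4 AB.
Rh cross -/- × -/- → 1 Rh-; so P(type AB, Rh-negative) = 1/4 × 1 = 1/4 per child.
P(none) = (3/4)^3 = 27/64; P(at least one) = 1 − 27/64 = 37/64.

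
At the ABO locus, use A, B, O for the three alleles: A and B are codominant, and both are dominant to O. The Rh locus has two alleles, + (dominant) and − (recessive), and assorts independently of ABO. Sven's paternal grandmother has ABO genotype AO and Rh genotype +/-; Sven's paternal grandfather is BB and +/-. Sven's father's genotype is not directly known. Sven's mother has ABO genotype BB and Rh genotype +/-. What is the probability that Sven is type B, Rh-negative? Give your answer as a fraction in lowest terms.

3/16

Sven's father's ABO genotype from AO × BB: 1/2 AB, 1/2 BO.
Crossing each possibility with the mother BB and summing P(type B): 1/2·1/2 + 1/2·1 = 3/4.
Similarly for Rh via the father's Rh distribution: P(Rh-) = 1/4.
Independent loci: 3/4 × 1/4 = 3/16.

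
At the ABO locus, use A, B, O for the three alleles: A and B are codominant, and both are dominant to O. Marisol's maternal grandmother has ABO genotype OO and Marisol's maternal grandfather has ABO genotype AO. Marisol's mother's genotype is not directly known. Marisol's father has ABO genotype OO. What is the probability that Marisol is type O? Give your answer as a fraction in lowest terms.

Marisol's mother's ABO genotype from OO × AO: 1/2 AO, 1/2 OO.
Crossing each possibility with the father OO and summing P(type O): 1/2·1/2 + 1/2·1 = 3/4.

3/4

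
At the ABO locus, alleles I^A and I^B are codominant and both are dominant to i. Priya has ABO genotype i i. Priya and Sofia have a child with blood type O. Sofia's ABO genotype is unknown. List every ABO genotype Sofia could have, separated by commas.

I^A i, I^B i, i i

For each candidate genotype of Sofia, check whether crossing it with i i can produce every observed child phenotype.
  I^A I^A → possible child types {A} ✗
  I^A I^B → possible child types {A, B} ✗
  I^A i → possible child types {O, A} ✓
  I^B I^B → possible child types {B} ✗
  I^B i → possible child types {O, B} ✓
  i i → possible child types {O} ✓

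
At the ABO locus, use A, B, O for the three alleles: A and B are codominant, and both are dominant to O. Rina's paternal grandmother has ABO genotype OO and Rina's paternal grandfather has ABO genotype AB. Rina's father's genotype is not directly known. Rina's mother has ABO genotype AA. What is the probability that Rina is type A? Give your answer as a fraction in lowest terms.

3/4

Rina's father's ABO genotype from OO × AB: 1/2 AO, 1/2 BO.
Crossing each possibility with the mother AA and summing P(type A): 1/2·1 + 1/2·1/2 = 3/4.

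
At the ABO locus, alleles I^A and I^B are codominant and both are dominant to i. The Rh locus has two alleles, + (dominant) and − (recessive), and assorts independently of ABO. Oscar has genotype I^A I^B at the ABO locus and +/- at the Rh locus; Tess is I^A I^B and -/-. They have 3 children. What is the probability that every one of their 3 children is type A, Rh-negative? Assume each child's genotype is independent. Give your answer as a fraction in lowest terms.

1/512

ABO cross I^A I^B × I^A I^B → 1/4 A, 1/4 B, 1/2 AB.
Rh cross +/- × -/- → 1/2 Rh+, 1/2 Rh-; so P(type A, Rh-negative) = 1/4 × 1/2 = 1/8 per child.
All 3 independent: (1/8)^3 = 1/512.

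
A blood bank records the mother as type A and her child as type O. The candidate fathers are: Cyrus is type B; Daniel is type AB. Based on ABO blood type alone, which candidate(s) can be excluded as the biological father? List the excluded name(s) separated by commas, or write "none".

Daniel

A candidate is excluded only if no genotype consistent with his phenotype could produce a type O child with a type A mother.
Daniel (type AB): no genotype consistent with that phenotype can produce a type-O child with a type-A mother.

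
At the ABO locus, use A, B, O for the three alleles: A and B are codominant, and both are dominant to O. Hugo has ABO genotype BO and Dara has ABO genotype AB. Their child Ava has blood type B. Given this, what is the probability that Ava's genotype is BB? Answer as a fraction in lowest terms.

Cross BO × AB → 1/4 AB, 1/4 AO, 1/4 BB, 1/4 BO.
Type-B genotypes among offspring: BB (1/4), BO (1/4); total 1/2.
P(BB | type B) = (1/4) / (1/2) = 1/2.

1/2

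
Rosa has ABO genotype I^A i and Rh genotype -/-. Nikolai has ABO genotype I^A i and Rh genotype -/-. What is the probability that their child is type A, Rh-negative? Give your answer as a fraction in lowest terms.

ABO cross I^A i × I^A i → offspring phenotypes: 1/4 O, 3/4 A.
Rh cross -/- × -/- → 1 Rh-.
Independent loci: P(type A, Rh-negative) = 3/4 × 1 = 3/4.

3/4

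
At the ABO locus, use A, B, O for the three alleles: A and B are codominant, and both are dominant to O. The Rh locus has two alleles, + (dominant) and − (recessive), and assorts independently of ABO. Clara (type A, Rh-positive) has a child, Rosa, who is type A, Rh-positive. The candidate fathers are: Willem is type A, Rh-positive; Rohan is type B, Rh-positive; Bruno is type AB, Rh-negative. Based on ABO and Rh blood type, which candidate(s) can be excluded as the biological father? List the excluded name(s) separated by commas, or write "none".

none

A candidate is excluded only if no genotype consistent with his phenotype could produce a type A, Rh-positive child with a type A, Rh-positive mother.
Every candidate has at least one consistent genotype combination, so none can be excluded.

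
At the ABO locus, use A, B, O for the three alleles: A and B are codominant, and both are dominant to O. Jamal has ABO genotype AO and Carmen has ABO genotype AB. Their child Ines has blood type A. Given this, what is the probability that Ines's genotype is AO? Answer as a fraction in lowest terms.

Cross AO × AB → 1/4 AA, 1/4 AB, 1/4 AO, 1/4 BO.
Type-A genotypes among offspring: AA (1/4), AO (1/4); total 1/2.
P(AO | type A) = (1/4) / (1/2) = 1/2.

1/2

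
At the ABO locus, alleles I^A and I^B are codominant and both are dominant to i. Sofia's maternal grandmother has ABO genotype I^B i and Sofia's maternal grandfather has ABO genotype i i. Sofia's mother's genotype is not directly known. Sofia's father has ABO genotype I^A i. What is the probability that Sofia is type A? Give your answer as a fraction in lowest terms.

Sofia's mother's ABO genotype from I^B i × i i: 1/2 I^B i, 1/2 i i.
Crossing each possibility with the father I^A i and summing P(type A): 1/2·1/4 + 1/2·1/2 = 3/8.

3/8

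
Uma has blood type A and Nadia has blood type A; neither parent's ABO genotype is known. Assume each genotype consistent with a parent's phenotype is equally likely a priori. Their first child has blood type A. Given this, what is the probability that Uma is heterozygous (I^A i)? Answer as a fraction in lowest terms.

7/15

Possible genotypes: Uma ∈ {I^A I^A, I^A i}; Nadia ∈ {I^A I^A, I^A i}.
Weight each parental genotype pair by prior × P(type-A child):
  I^A I^A × I^A I^A: posterior weight 4/15.
  I^A I^A × I^A i: posterior weight 4/15.
  I^A i × I^A I^A: posterior weight 4/15.
  I^A i × I^A i: posterior weight 1/5.
Sum the posterior weight over pairs where Uma is I^A i: 7/15.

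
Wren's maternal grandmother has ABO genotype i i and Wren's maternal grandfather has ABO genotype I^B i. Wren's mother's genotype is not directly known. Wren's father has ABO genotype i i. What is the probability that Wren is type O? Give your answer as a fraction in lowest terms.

Wren's mother's ABO genotype from i i × I^B i: 1/2 I^B i, 1/2 i i.
Crossing each possibility with the father i i and summing P(type O): 1/2·1/2 + 1/2·1 = 3/4.

3/4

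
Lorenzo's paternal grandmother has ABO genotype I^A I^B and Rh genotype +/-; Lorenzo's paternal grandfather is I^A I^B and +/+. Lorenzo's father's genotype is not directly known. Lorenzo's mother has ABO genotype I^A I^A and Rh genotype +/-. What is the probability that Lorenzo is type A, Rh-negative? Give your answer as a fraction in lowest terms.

1/16

Lorenzo's father's ABO genotype from I^A I^B × I^A I^B: 1/4 I^A I^A, 1/2 I^A I^B, 1/4 I^B I^B.
Crossing each possibility with the mother I^A I^A and summing P(type A): 1/4·1 + 1/2·1/2 + 1/4·0 = 1/2.
Similarly for Rh via the father's Rh distribution: P(Rh-) = 1/8.
Independent loci: 1/2 × 1/8 = 1/16.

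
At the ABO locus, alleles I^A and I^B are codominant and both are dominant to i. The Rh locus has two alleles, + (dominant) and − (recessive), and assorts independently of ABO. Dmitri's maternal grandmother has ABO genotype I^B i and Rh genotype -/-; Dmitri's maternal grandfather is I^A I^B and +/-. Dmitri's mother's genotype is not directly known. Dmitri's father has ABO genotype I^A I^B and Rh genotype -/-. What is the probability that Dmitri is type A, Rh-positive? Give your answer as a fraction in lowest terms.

1/16

Dmitri's mother's ABO genotype from I^B i × I^A I^B: 1/4 I^A I^B, 1/4 I^A i, 1/4 I^B I^B, 1/4 I^B i.
Crossing each possibility with the father I^A I^B and summing P(type A): 1/4·1/4 + 1/4·1/2 + 1/4·0 + 1/4·1/4 = 1/4.
Similarly for Rh via the mother's Rh distribution: P(Rh+) = 1/4.
Independent loci: 1/4 × 1/4 = 1/16.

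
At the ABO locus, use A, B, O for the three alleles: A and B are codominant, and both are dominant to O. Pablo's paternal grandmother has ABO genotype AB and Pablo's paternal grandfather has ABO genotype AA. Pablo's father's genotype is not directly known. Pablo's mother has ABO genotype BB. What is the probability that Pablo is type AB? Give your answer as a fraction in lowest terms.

Pablo's father's ABO genotype from AB × AA: 1/2 AA, 1/2 AB.
Crossing each possibility with the mother BB and summing P(type AB): 1/2·1 + 1/2·1/2 = 3/4.

3/4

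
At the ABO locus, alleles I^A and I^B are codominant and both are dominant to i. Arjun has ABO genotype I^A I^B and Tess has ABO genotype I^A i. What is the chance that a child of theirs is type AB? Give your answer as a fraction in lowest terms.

1/4

ABO cross I^A I^B × I^A i → offspring phenotypes: 1/2 A, 1/4 B, 1/4 AB.
So P(type AB) = 1/4.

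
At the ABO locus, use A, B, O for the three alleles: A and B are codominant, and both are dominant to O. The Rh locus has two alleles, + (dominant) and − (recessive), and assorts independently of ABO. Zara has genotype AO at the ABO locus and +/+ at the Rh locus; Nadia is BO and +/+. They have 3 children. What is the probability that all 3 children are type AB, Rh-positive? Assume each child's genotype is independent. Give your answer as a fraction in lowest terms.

1/64

ABO cross AO × BO → 1/4 O, 1/4 A, 1/4 B, 1/4 AB.
Rh cross +/+ × +/+ → 1 Rh+; so P(type AB, Rh-positive) = 1/4 × 1 = 1/4 per child.
All 3 independent: (1/4)^3 = 1/64.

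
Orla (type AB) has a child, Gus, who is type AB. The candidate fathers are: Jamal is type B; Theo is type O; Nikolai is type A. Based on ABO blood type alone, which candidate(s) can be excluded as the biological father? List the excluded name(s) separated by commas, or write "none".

A candidate is excluded only if no genotype consistent with his phenotype could produce a type AB child with a type AB mother.
Theo (type O): no genotype consistent with that phenotype can produce a type-AB child with a type-AB mother.

Theo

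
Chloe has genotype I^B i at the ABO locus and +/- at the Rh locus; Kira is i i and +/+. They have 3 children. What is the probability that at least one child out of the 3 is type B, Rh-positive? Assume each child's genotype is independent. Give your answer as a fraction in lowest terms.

7/8

ABO cross I^B i × i i → 1/2 O, 1/2 B.
Rh cross +/- × +/+ → 1 Rh+; so P(type B, Rh-positive) = 1/2 × 1 = 1/2 per child.
P(none) = (1/2)^3 = 1/8; P(at least one) = 1 − 1/8 = 7/8.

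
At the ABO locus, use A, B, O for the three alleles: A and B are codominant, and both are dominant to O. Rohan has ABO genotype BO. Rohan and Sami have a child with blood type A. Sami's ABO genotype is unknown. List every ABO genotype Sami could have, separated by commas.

AA, AB, AO

For each candidate genotype of Sami, check whether crossing it with BO can produce every observed child phenotype.
  AA → possible child types {A, AB} ✓
  AB → possible child types {A, B, AB} ✓
  AO → possible child types {O, A, B, AB} ✓
  BB → possible child types {B} ✗
  BO → possible child types {O, B} ✗
  OO → possible child types {O, B} ✗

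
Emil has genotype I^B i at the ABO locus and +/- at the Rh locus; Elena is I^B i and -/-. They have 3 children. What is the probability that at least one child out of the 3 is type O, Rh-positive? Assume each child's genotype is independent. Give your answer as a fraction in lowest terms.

169/512

ABO cross I^B i × I^B i → 1/4 O, 3/4 B.
Rh cross +/- × -/- → 1/2 Rh+, 1/2 Rh-; so P(type O, Rh-positive) = 1/4 × 1/2 = 1/8 per child.
P(none) = (7/8)^3 = 343/512; P(at least one) = 1 − 343/512 = 169/512.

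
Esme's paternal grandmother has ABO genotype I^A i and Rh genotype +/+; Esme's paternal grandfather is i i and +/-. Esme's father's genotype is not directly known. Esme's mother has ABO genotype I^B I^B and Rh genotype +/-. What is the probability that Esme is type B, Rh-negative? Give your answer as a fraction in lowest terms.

Esme's father's ABO genotype from I^A i × i i: 1/2 I^A i, 1/2 i i.
Crossing each possibility with the mother I^B I^B and summing P(type B): 1/2·1/2 + 1/2·1 = 3/4.
Similarly for Rh via the father's Rh distribution: P(Rh-) = 1/8.
Independent loci: 3/4 × 1/8 = 3/32.

3/32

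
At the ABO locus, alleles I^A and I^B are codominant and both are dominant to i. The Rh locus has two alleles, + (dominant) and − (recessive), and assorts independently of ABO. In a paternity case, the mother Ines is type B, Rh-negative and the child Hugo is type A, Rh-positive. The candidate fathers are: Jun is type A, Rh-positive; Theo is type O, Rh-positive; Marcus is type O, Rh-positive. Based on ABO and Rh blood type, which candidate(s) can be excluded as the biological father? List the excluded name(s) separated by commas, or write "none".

A candidate is excluded only if no genotype consistent with his phenotype could produce a type A, Rh-positive child with a type B, Rh-negative mother.
Theo (type O, Rh+): no genotype consistent with that phenotype can produce a type-A Rh+ child with a type-B mother.
Marcus (type O, Rh+): no genotype consistent with that phenotype can produce a type-A Rh+ child with a type-B mother.

Theo, Marcus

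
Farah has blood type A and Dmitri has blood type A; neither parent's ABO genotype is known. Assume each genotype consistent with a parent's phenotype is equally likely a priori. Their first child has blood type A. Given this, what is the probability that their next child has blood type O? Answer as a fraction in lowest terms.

Possible genotypes: Farah ∈ {AA, AO}; Dmitri ∈ {AA, AO}.
Weight each parental genotype pair by prior × P(type-A child):
  AA × AA: posterior weight 4/15; P(next child type O) = 0.
  AA × AO: posterior weight 4/15; P(next child type O) = 0.
  AO × AA: posterior weight 4/15; P(next child type O) = 0.
  AO × AO: posterior weight 1/5; P(next child type O) = 1/4.
Weighted sum = 1/20.

1/20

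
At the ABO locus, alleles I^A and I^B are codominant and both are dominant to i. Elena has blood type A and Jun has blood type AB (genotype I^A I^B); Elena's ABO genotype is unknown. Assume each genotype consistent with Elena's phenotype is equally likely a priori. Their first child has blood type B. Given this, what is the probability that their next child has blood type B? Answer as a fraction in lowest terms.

Possible genotypes: Elena ∈ {I^A I^A, I^A i}; Jun ∈ {I^A I^B}.
Weight each parental genotype pair by prior × P(type-B child):
  I^A i × I^A I^B: posterior weight 1; P(next child type B) = 1/4.
Weighted sum = 1/4.

1/4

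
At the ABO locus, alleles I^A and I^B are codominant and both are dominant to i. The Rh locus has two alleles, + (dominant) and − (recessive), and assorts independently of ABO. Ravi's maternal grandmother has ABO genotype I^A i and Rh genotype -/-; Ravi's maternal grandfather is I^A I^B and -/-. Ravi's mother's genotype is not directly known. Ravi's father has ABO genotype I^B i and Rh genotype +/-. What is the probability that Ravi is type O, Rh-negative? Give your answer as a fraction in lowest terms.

1/16

Ravi's mother's ABO genotype from I^A i × I^A I^B: 1/4 I^A I^A, 1/4 I^A I^B, 1/4 I^A i, 1/4 I^B i.
Crossing each possibility with the father I^B i and summing P(type O): 1/4·0 + 1/4·0 + 1/4·1/4 + 1/4·1/4 = 1/8.
Similarly for Rh via the mother's Rh distribution: P(Rh-) = 1/2.
Independent loci: 1/8 × 1/2 = 1/16.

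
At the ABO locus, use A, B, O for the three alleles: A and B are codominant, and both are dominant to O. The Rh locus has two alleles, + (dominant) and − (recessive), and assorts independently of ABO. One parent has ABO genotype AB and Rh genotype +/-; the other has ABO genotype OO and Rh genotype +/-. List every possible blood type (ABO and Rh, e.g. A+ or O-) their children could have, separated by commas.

Gametes from AB × OO give offspring ABO genotypes AO, BO, i.e. phenotypes A, B.
Rh cross +/- × +/- → phenotypes Rh+, Rh-.
Combining independently: A+, A-, B+, B-.

A+, A-, B+, B-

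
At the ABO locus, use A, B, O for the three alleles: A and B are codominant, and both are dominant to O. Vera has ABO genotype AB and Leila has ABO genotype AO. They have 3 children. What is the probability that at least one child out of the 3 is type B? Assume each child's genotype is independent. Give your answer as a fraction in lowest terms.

ABO cross AB × AO → 1/2 A, 1/4 B, 1/4 AB.
So P(type B) = 1/4 per child.
P(none) = (3/4)^3 = 27/64; P(at least one) = 1 − 27/64 = 37/64.

37/64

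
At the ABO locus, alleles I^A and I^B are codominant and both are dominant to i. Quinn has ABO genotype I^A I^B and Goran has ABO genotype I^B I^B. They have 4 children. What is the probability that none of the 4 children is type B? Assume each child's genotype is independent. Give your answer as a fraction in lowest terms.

ABO cross I^A I^B × I^B I^B → 1/2 B, 1/2 AB.
So P(type B) = 1/2 per child.
P(not type B) = 1/2 for one child; (1/2)^4 = 1/16.

1/16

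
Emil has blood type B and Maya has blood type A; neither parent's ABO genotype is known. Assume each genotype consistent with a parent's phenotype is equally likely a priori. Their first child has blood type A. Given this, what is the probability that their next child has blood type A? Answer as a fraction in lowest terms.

5/12

Possible genotypes: Emil ∈ {BB, BO}; Maya ∈ {AA, AO}.
Weight each parental genotype pair by prior × P(type-A child):
  BO × AA: posterior weight 2/3; P(next child type A) = 1/2.
  BO × AO: posterior weight 1/3; P(next child type A) = 1/4.
Weighted sum = 5/12.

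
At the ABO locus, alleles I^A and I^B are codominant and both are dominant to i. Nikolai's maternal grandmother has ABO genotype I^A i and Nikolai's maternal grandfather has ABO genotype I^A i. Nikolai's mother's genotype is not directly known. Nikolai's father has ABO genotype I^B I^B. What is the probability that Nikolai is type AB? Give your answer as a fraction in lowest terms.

Nikolai's mother's ABO genotype from I^A i × I^A i: 1/4 I^A I^A, 1/2 I^A i, 1/4 i i.
Crossing each possibility with the father I^B I^B and summing P(type AB): 1/4·1 + 1/2·1/2 + 1/4·0 = 1/2.

1/2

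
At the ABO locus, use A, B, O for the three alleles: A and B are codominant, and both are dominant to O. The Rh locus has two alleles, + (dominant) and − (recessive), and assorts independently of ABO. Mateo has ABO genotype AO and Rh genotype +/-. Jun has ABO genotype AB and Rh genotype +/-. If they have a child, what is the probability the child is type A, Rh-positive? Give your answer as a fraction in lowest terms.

ABO cross AO × AB → offspring phenotypes: 1/2 A, 1/4 B, 1/4 AB.
Rh cross +/- × +/- → 3/4 Rh+, 1/4 Rh-.
Independent loci: P(type A, Rh-positive) = 1/2 × 3/4 = 3/8.

3/8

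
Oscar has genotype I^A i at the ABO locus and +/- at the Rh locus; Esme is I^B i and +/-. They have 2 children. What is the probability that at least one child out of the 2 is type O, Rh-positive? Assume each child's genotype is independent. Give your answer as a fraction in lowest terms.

87/256

ABO cross I^A i × I^B i → 1/4 O, 1/4 A, 1/4 B, 1/4 AB.
Rh cross +/- × +/- → 3/4 Rh+, 1/4 Rh-; so P(type O, Rh-positive) = 1/4 × 3/4 = 3/16 per child.
P(none) = (13/16)^2 = 169/256; P(at least one) = 1 − 169/256 = 87/256.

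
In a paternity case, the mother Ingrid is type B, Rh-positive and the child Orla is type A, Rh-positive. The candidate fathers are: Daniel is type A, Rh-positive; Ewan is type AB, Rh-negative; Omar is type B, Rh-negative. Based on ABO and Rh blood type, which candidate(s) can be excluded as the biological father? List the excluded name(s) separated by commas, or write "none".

A candidate is excluded only if no genotype consistent with his phenotype could produce a type A, Rh-positive child with a type B, Rh-positive mother.
Omar (type B, Rh-): no genotype consistent with that phenotype can produce a type-A Rh+ child with a type-B mother.

Omar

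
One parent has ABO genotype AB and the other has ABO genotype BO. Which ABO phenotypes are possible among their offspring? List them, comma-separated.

Gametes from AB × BO give offspring ABO genotypes AB, AO, BB, BO, i.e. phenotypes A, B, AB.

A, B, AB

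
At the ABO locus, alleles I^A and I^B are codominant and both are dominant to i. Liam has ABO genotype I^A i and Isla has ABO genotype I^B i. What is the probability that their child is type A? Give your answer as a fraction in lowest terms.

1/4

ABO cross I^A i × I^B i → offspring phenotypes: 1/4 O, 1/4 A, 1/4 B, 1/4 AB.
So P(type A) = 1/4.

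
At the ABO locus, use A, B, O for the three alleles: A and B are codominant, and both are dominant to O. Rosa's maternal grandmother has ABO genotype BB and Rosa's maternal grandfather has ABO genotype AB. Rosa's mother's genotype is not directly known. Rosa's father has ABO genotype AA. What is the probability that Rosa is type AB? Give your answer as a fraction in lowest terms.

Rosa's mother's ABO genotype from BB × AB: 1/2 AB, 1/2 BB.
Crossing each possibility with the father AA and summing P(type AB): 1/2·1/2 + 1/2·1 = 3/4.

3/4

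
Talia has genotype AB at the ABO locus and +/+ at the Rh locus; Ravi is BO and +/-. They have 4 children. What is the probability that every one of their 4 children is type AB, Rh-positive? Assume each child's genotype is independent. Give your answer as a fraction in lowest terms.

1/256

ABO cross AB × BO → 1/4 A, 1/2 B, 1/4 AB.
Rh cross +/+ × +/- → 1 Rh+; so P(type AB, Rh-positive) = 1/4 × 1 = 1/4 per child.
All 4 independent: (1/4)^4 = 1/256.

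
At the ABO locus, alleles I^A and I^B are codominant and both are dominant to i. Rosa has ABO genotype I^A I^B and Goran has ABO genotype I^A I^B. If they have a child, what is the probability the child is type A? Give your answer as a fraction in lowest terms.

ABO cross I^A I^B × I^A I^B → offspring phenotypes: 1/4 A, 1/4 B, 1/2 AB.
So P(type A) = 1/4.

1/4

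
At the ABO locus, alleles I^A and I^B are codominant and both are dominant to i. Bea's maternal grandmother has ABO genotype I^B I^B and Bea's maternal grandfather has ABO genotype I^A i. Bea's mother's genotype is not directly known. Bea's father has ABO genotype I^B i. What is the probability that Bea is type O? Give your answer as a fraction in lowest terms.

1/8

Bea's mother's ABO genotype from I^B I^B × I^A i: 1/2 I^A I^B, 1/2 I^B i.
Crossing each possibility with the father I^B i and summing P(type O): 1/2·0 + 1/2·1/4 = 1/8.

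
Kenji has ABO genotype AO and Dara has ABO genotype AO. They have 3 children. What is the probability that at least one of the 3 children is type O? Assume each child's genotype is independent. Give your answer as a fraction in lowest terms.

ABO cross AO × AO → 1/4 O, 3/4 A.
So P(type O) = 1/4 per child.
P(none) = (3/4)^3 = 27/64; P(at least one) = 1 − 27/64 = 37/64.

37/64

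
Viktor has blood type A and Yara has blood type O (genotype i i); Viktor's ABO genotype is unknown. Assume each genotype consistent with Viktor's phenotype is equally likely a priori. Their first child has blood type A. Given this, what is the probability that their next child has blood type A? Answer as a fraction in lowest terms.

Possible genotypes: Viktor ∈ {I^A I^A, I^A i}; Yara ∈ {i i}.
Weight each parental genotype pair by prior × P(type-A child):
  I^A I^A × i i: posterior weight 2/3; P(next child type A) = 1.
  I^A i × i i: posterior weight 1/3; P(next child type A) = 1/2.
Weighted sum = 5/6.

5/6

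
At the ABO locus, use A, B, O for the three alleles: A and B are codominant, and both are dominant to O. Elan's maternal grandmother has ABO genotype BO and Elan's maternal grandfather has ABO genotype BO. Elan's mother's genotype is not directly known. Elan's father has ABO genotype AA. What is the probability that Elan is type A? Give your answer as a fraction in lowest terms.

Elan's mother's ABO genotype from BO × BO: 1/4 BB, 1/2 BO, 1/4 OO.
Crossing each possibility with the father AA and summing P(type A): 1/4·0 + 1/2·1/2 + 1/4·1 = 1/2.

1/2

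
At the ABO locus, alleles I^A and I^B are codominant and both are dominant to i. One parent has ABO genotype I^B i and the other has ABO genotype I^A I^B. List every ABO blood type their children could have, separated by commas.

A, B, AB

Gametes from I^B i × I^A I^B give offspring ABO genotypes I^A I^B, I^A i, I^B I^B, I^B i, i.e. phenotypes A, B, AB.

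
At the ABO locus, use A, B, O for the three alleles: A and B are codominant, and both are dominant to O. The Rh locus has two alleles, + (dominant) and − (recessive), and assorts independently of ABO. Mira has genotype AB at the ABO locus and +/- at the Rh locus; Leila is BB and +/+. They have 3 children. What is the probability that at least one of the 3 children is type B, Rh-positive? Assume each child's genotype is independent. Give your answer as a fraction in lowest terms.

ABO cross AB × BB → 1/2 B, 1/2 AB.
Rh cross +/- × +/+ → 1 Rh+; so P(type B, Rh-positive) = 1/2 × 1 = 1/2 per child.
P(none) = (1/2)^3 = 1/8; P(at least one) = 1 − 1/8 = 7/8.

7/8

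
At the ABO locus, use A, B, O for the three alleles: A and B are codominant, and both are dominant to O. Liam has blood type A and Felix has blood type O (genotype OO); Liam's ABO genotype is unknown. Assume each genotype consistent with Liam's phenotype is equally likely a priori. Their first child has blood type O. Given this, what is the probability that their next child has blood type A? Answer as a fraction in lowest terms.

1/2

Possible genotypes: Liam ∈ {AA, AO}; Felix ∈ {OO}.
Weight each parental genotype pair by prior × P(type-O child):
  AO × OO: posterior weight 1; P(next child type A) = 1/2.
Weighted sum = 1/2.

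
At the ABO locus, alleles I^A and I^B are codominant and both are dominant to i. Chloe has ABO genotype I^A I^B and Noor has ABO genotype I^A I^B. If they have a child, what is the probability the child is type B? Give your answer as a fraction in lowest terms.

1/4

ABO cross I^A I^B × I^A I^B → offspring phenotypes: 1/4 A, 1/4 B, 1/2 AB.
So P(type B) = 1/4.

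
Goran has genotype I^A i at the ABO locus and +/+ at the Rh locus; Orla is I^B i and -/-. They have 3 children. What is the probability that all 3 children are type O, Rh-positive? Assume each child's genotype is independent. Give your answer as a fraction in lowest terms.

ABO cross I^A i × I^B i → 1/4 O, 1/4 A, 1/4 B, 1/4 AB.
Rh cross +/+ × -/- → 1 Rh+; so P(type O, Rh-positive) = 1/4 × 1 = 1/4 per child.
All 3 independent: (1/4)^3 = 1/64.

1/64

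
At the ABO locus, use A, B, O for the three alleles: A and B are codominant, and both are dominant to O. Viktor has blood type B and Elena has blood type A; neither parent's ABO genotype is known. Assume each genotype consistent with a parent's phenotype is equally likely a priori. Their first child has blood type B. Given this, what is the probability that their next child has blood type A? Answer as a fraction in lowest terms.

Possible genotypes: Viktor ∈ {BB, BO}; Elena ∈ {AA, AO}.
Weight each parental genotype pair by prior × P(type-B child):
  BB × AO: posterior weight 2/3; P(next child type A) = 0.
  BO × AO: posterior weight 1/3; P(next child type A) = 1/4.
Weighted sum = 1/12.

1/12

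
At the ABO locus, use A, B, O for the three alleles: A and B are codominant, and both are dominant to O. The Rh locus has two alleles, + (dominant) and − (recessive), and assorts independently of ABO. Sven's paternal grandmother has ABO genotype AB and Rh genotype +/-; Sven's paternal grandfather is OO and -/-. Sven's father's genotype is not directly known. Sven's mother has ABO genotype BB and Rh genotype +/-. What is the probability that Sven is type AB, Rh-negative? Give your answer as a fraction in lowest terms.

Sven's father's ABO genotype from AB × OO: 1/2 AO, 1/2 BO.
Crossing each possibility with the mother BB and summing P(type AB): 1/2·1/2 + 1/2·0 = 1/4.
Similarly for Rh via the father's Rh distribution: P(Rh-) = 3/8.
Independent loci: 1/4 × 3/8 = 3/32.

3/32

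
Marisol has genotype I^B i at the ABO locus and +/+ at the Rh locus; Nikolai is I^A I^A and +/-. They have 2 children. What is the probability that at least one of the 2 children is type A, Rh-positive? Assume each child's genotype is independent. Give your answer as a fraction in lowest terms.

3/4

ABO cross I^B i × I^A I^A → 1/2 A, 1/2 AB.
Rh cross +/+ × +/- → 1 Rh+; so P(type A, Rh-positive) = 1/2 × 1 = 1/2 per child.
P(none) = (1/2)^2 = 1/4; P(at least one) = 1 − 1/4 = 3/4.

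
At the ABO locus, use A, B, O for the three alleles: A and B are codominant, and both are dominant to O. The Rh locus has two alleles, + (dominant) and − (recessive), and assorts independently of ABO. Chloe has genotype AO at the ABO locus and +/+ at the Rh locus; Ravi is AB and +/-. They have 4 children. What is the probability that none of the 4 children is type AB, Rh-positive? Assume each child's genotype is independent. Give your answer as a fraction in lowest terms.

ABO cross AO × AB → 1/2 A, 1/4 B, 1/4 AB.
Rh cross +/+ × +/- → 1 Rh+; so P(type AB, Rh-positive) = 1/4 × 1 = 1/4 per child.
P(not type AB, Rh-positive) = 3/4 for one child; (3/4)^4 = 81/256.

81/256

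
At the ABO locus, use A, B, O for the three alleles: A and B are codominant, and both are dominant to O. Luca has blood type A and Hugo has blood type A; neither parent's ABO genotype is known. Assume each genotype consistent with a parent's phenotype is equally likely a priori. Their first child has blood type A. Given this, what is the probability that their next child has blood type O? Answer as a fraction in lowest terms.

Possible genotypes: Luca ∈ {AA, AO}; Hugo ∈ {AA, AO}.
Weight each parental genotype pair by prior × P(type-A child):
  AA × AA: posterior weight 4/15; P(next child type O) = 0.
  AA × AO: posterior weight 4/15; P(next child type O) = 0.
  AO × AA: posterior weight 4/15; P(next child type O) = 0.
  AO × AO: posterior weight 1/5; P(next child type O) = 1/4.
Weighted sum = 1/20.

1/20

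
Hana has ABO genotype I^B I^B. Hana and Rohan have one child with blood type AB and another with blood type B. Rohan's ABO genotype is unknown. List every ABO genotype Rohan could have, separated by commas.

For each candidate genotype of Rohan, check whether crossing it with I^B I^B can produce every observed child phenotype.
  I^A I^A → possible child types {AB} ✗
  I^A I^B → possible child types {B, AB} ✓
  I^A i → possible child types {B, AB} ✓
  I^B I^B → possible child types {B} ✗
  I^B i → possible child types {B} ✗
  i i → possible child types {B} ✗

I^A I^B, I^A i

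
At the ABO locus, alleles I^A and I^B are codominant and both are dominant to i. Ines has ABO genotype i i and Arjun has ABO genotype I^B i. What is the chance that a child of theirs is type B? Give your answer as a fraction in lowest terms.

ABO cross i i × I^B i → offspring phenotypes: 1/2 O, 1/2 B.
So P(type B) = 1/2.

1/2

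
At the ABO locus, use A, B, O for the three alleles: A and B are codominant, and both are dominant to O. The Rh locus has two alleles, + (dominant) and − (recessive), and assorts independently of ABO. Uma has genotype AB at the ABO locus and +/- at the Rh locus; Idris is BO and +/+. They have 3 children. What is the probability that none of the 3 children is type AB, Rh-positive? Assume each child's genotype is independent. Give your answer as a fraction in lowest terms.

27/64

ABO cross AB × BO → 1/4 A, 1/2 B, 1/4 AB.
Rh cross +/- × +/+ → 1 Rh+; so P(type AB, Rh-positive) = 1/4 × 1 = 1/4 per child.
P(not type AB, Rh-positive) = 3/4 for one child; (3/4)^3 = 27/64.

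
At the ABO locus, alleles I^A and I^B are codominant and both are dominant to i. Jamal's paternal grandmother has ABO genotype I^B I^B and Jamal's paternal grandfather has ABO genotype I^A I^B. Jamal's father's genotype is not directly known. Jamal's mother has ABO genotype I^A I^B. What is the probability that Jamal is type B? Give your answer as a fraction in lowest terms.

3/8

Jamal's father's ABO genotype from I^B I^B × I^A I^B: 1/2 I^A I^B, 1/2 I^B I^B.
Crossing each possibility with the mother I^A I^B and summing P(type B): 1/2·1/4 + 1/2·1/2 = 3/8.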